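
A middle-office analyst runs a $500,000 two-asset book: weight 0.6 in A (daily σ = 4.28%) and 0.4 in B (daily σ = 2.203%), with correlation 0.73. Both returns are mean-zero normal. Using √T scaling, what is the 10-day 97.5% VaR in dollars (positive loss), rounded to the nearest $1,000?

$101,000

σ_p = √(0.6²·4.28² + 0.4²·2.203² + 2·0.73·0.6·0.4·4.28·2.203) = 3.267%.
σ_{10d} = 3.267% × √10 = 10.331%.
z(97.5%) = 1.960.
VaR = 1.960 × 10.331% = 20.249%; on $500,000 that is $101,245.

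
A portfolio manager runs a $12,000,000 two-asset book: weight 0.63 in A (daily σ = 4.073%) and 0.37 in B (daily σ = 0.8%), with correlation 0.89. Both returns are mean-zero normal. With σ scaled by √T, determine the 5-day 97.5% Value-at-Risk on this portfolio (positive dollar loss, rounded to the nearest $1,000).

σ_p = √(0.63²·4.073² + 0.37²·0.8² + 2·0.89·0.63·0.37·4.073·0.8) = 2.833%.
σ_{5d} = 2.833% × √5 = 6.335%.
z(97.5%) = 1.960.
VaR = 1.960 × 6.335% = 12.417%; on $12,000,000 that is $1,490,040.

$1,490,000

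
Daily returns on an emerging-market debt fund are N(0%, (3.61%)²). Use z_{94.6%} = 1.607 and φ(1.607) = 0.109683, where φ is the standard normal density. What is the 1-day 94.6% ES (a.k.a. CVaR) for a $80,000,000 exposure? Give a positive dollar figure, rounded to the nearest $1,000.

$5,866,000

Tail multiplier: φ(z)/(1−α) = 0.109683 / 0.054 = 2.031.
ES = 3.61% × 2.031 = 7.332%.
On $80,000,000: 0.07332 × $80,000,000 = $5,865,600.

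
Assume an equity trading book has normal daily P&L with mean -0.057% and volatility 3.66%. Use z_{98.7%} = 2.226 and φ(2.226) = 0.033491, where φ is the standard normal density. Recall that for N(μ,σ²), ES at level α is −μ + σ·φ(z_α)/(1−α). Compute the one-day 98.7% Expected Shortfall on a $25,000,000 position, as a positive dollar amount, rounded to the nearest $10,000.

$2,370,000

Tail multiplier: φ(z)/(1−α) = 0.033491 / 0.013 = 2.576.
ES = −(-0.057%) + 3.66% × 2.576 = 9.485%.
On $25,000,000: 0.09485 × $25,000,000 = $2,371,250.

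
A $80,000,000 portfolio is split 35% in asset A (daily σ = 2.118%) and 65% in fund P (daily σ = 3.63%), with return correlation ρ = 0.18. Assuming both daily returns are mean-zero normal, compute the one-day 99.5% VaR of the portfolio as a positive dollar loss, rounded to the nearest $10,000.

$5,350,000

σ_p² = 0.35²·2.118² + 0.65²·3.63² + 2·0.18·0.35·0.65·2.118·3.63 = 6.7464 (%²).
σ_p = √6.7464 = 2.597%.
At 99.5%, z = 2.576.
VaR = 2.576 × 2.597% = 6.690%; on $80,000,000 that is $5,352,000.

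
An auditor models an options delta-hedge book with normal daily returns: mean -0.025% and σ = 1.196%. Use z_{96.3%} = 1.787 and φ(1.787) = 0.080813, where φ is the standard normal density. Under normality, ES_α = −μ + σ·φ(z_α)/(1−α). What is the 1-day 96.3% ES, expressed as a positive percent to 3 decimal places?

Tail multiplier: φ(z)/(1−α) = 0.080813 / 0.037 = 2.184.
ES = −(-0.025%) + 1.196% × 2.184 = 2.637%.

2.637%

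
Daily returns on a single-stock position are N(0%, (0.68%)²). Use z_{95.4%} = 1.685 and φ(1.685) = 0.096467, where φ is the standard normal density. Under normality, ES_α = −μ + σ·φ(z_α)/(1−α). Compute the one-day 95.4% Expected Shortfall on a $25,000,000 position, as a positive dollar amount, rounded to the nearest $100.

Tail multiplier: φ(z)/(1−α) = 0.096467 / 0.046 = 2.097.
ES = 0.68% × 2.097 = 1.426%.
On $25,000,000: 0.01426 × $25,000,000 = $356,500.

$356,500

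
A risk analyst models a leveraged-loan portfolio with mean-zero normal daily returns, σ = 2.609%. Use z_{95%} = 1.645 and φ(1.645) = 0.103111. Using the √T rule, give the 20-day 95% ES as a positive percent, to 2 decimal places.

σ_{20d} = 2.609% × √20 = 11.668%.
ES multiplier = φ(z)/(1−α) = 0.103111/0.05 = 2.062.
ES = 11.668% × 2.062 = 24.059%.

24.06%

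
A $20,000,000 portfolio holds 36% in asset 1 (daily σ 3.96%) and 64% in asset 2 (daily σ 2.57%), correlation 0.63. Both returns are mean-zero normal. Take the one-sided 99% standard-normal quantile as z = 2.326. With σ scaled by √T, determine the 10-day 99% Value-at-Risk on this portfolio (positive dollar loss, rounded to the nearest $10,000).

$4,080,000

σ_p = √(0.36²·3.96² + 0.64²·2.57² + 2·0.63·0.36·0.64·3.96·2.57) = 2.773%.
σ_{10d} = 2.773% × √10 = 8.769%.
VaR = 2.326 × 8.769% = 20.397%; on $20,000,000 that is $4,079,400.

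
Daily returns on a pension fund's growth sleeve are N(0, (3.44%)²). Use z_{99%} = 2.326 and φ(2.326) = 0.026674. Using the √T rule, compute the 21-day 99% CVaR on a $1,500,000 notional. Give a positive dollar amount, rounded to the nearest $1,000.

$631,000

σ_{21d} = 3.44% × √21 = 15.764%.
ES multiplier = φ(z)/(1−α) = 0.026674/0.01 = 2.667.
ES = 15.764% × 2.667 = 42.043%; on $1,500,000: $630,645.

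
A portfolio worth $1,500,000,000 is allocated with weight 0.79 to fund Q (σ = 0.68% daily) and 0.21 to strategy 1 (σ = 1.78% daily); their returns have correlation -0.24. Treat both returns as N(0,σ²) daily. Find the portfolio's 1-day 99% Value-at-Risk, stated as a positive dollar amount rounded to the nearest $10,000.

$20,100,000

σ_p² = 0.79²·0.68² + 0.21²·1.78² + 2·-0.24·0.79·0.21·0.68·1.78 = 0.3319 (%²).
σ_p = √0.3319 = 0.576%.
At 99%, z = 2.326.
VaR = 2.326 × 0.576% = 1.340%; on $1,500,000,000 that is $20,100,000.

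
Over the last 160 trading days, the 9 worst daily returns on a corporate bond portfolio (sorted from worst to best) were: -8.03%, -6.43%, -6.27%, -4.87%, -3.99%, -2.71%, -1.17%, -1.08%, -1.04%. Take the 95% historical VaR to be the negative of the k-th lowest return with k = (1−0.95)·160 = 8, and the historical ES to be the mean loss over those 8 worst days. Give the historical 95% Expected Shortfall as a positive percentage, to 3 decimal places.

The 8 worst returns sum to -34.55%.
ES = −(-34.55%) / 8 = 4.31875% ≈ 4.319%.

4.319%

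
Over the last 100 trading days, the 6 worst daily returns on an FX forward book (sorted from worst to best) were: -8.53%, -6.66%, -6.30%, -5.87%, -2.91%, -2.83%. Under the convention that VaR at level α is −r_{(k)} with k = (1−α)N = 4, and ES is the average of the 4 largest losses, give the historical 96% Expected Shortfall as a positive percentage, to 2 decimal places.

The 4 worst returns sum to -27.36%.
ES = −(-27.36%) / 4 = 6.84%.

6.84%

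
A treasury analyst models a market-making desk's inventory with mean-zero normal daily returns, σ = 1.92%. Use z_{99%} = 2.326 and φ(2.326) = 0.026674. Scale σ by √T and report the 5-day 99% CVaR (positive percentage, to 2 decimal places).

11.45%

σ_{5d} = 1.92% × √5 = 4.293%.
ES multiplier = φ(z)/(1−α) = 0.026674/0.01 = 2.667.
ES = 4.293% × 2.667 = 11.449%.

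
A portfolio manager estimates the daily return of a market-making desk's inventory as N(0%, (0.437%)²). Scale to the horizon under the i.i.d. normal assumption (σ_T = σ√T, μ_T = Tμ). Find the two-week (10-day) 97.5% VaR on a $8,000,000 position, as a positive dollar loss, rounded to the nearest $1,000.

$217,000

At 97.5%, z = 1.960.
σ_{10d} = 0.437% × √10 = 1.382%.
VaR = 1.960 × 1.382% = 2.709%.
On $8,000,000: 0.02709 × $8,000,000 = $216,720.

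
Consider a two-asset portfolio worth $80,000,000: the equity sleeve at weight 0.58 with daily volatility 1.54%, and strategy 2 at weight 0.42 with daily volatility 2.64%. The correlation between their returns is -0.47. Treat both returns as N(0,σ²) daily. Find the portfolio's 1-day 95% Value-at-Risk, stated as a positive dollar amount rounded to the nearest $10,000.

σ_p² = 0.58²·1.54² + 0.42²·2.64² + 2·-0.47·0.58·0.42·1.54·2.64 = 1.0963 (%²).
σ_p = √1.0963 = 1.047%.
At 95%, z = 1.645.
VaR = 1.645 × 1.047% = 1.722%; on $80,000,000 that is $1,377,600.

$1,380,000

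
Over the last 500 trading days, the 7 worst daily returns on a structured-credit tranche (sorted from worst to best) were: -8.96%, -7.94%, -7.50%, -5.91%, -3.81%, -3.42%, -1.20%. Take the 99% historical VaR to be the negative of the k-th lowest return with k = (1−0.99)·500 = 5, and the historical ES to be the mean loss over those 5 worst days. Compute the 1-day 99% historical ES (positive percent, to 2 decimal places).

The 5 worst returns sum to -34.12%.
ES = −(-34.12%) / 5 = 6.824% ≈ 6.82%.

6.82%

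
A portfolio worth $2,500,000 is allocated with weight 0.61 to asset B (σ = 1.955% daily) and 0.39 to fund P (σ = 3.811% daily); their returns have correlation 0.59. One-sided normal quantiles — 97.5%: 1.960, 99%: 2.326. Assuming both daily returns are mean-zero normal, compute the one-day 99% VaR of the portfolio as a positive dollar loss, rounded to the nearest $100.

$139,100

σ_p² = 0.61²·1.955² + 0.39²·3.811² + 2·0.59·0.61·0.39·1.955·3.811 = 5.7228 (%²).
σ_p = √5.7228 = 2.392%.
VaR = 2.326 × 2.392% = 5.564%; on $2,500,000 that is $139,100.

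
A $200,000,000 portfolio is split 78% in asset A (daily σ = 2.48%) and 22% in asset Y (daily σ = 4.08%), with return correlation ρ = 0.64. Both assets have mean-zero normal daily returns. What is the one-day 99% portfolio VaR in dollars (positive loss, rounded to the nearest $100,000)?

$12,100,000

σ_p² = 0.78²·2.48² + 0.22²·4.08² + 2·0.64·0.78·0.22·2.48·4.08 = 6.7701 (%²).
σ_p = √6.7701 = 2.602%.
At 99%, z = 2.326.
VaR = 2.326 × 2.602% = 6.052%; on $200,000,000 that is $12,104,000.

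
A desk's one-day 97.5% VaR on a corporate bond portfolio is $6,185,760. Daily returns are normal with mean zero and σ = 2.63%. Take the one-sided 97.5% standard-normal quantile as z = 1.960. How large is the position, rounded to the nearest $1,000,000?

VaR as a fraction of value: z·σ = 1.960 × 2.63% = 5.1548%.
Position = $6,185,760 / 0.051548 = $120,000,000.

$120,000,000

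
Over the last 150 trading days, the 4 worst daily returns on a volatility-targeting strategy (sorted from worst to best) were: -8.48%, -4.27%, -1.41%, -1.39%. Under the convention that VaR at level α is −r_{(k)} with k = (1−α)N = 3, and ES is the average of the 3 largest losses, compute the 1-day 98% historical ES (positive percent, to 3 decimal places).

The 3 worst returns sum to -14.16%.
ES = −(-14.16%) / 3 = 4.72% ≈ 4.720%.

4.720%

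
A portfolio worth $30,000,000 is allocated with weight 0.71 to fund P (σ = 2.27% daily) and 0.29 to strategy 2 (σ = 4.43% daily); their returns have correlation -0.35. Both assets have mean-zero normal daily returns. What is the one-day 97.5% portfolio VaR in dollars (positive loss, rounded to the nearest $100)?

$983,700

σ_p² = 0.71²·2.27² + 0.29²·4.43² + 2·-0.35·0.71·0.29·2.27·4.43 = 2.7986 (%²).
σ_p = √2.7986 = 1.673%.
At 97.5%, z = 1.960.
VaR = 1.960 × 1.673% = 3.279%; on $30,000,000 that is $983,700.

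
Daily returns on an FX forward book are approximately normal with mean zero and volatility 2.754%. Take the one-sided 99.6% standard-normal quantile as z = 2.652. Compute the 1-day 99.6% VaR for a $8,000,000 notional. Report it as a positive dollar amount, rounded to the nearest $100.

VaR = z·σ = 2.652 × 2.754% = 7.304%.
On $8,000,000: 0.07304 × $8,000,000 = $584,320.

$584,300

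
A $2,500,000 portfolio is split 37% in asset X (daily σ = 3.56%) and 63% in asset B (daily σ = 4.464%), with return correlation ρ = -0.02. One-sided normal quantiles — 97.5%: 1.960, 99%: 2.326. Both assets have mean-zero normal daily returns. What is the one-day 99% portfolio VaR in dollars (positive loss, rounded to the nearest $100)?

$179,200

σ_p² = 0.37²·3.56² + 0.63²·4.464² + 2·-0.02·0.37·0.63·3.56·4.464 = 9.4960 (%²).
σ_p = √9.4960 = 3.082%.
VaR = 2.326 × 3.082% = 7.169%; on $2,500,000 that is $179,225.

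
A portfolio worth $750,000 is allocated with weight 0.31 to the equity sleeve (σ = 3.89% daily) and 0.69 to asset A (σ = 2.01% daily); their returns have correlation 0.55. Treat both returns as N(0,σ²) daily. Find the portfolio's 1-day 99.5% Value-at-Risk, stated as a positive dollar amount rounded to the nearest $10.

$44,130

σ_p² = 0.31²·3.89² + 0.69²·2.01² + 2·0.55·0.31·0.69·3.89·2.01 = 5.2174 (%²).
σ_p = √5.2174 = 2.284%.
At 99.5%, z = 2.576.
VaR = 2.576 × 2.284% = 5.884%; on $750,000 that is $44,130.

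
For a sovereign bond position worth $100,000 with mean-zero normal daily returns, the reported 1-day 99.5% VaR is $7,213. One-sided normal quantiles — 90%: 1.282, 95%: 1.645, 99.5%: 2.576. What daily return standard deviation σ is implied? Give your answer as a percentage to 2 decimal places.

VaR as a fraction: $7,213 / $100,000 = 7.213%.
σ = VaR / z = 7.213% / 2.576 = 2.800%.

2.80%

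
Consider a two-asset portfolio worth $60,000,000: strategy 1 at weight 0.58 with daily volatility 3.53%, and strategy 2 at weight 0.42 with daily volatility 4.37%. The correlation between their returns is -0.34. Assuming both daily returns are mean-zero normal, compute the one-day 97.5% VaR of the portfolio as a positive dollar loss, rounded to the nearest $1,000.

σ_p² = 0.58²·3.53² + 0.42²·4.37² + 2·-0.34·0.58·0.42·3.53·4.37 = 5.0052 (%²).
σ_p = √5.0052 = 2.237%.
At 97.5%, z = 1.960.
VaR = 1.960 × 2.237% = 4.385%; on $60,000,000 that is $2,631,000.

$2,631,000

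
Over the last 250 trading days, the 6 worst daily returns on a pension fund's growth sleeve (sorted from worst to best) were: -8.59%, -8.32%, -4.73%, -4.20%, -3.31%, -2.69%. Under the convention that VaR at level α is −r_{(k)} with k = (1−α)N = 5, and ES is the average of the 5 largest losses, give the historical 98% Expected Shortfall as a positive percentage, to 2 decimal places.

5.83%

The 5 worst returns sum to -29.15%.
ES = −(-29.15%) / 5 = 5.83%.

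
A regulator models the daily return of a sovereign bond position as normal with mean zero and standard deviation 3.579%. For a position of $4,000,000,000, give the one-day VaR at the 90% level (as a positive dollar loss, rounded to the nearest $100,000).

At 90% one-sided, z = 1.282.
VaR = z·σ = 1.282 × 3.579% = 4.588%.
On $4,000,000,000: 0.04588 × $4,000,000,000 = $183,520,000.

$183,500,000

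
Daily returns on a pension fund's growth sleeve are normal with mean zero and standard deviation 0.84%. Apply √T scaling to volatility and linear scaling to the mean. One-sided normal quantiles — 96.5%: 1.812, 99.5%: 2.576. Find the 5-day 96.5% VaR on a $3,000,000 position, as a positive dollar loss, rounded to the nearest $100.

σ_{5d} = 0.84% × √5 = 1.878%.
VaR = 1.812 × 1.878% = 3.403%.
On $3,000,000: 0.03403 × $3,000,000 = $102,090.

$102,100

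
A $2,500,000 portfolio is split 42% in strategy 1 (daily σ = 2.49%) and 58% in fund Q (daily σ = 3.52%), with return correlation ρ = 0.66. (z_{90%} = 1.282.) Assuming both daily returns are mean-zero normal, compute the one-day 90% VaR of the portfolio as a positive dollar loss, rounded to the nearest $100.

$91,100

σ_p² = 0.42²·2.49² + 0.58²·3.52² + 2·0.66·0.42·0.58·2.49·3.52 = 8.0802 (%²).
σ_p = √8.0802 = 2.843%.
VaR = 1.282 × 2.843% = 3.645%; on $2,500,000 that is $91,125.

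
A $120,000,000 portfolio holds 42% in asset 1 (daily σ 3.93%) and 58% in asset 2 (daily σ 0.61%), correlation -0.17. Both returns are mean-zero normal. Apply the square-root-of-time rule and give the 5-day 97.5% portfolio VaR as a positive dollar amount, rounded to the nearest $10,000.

σ_p = √(0.42²·3.93² + 0.58²·0.61² + 2·-0.17·0.42·0.58·3.93·0.61) = 1.628%.
σ_{5d} = 1.628% × √5 = 3.640%.
z(97.5%) = 1.960.
VaR = 1.960 × 3.640% = 7.134%; on $120,000,000 that is $8,560,800.

$8,560,000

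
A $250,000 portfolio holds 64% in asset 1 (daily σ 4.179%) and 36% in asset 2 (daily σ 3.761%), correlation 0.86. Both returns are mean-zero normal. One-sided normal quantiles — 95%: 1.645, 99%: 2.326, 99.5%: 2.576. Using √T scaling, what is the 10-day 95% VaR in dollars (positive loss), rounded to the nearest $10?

$50,730

σ_p = √(0.64²·4.179² + 0.36²·3.761² + 2·0.86·0.64·0.36·4.179·3.761) = 3.901%.
σ_{10d} = 3.901% × √10 = 12.336%.
VaR = 1.645 × 12.336% = 20.293%; on $250,000 that is $50,732.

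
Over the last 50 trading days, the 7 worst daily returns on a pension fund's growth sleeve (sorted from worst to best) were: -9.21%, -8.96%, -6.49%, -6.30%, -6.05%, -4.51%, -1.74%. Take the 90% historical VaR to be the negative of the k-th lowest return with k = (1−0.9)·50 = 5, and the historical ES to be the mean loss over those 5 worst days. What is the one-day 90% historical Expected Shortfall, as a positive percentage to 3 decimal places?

7.402%

The 5 worst returns sum to -37.01%.
ES = −(-37.01%) / 5 = 7.402%.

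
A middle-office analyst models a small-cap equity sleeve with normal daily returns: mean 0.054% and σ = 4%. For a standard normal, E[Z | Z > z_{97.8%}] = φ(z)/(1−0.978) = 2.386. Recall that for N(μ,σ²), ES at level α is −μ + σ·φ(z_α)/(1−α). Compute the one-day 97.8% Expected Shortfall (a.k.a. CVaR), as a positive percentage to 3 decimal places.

ES = −(0.054%) + 4% × 2.386 = 9.490%.

9.490%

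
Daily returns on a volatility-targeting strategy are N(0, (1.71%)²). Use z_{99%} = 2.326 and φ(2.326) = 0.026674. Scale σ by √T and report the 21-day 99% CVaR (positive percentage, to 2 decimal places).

20.90%

σ_{21d} = 1.71% × √21 = 7.836%.
ES multiplier = φ(z)/(1−α) = 0.026674/0.01 = 2.667.
ES = 7.836% × 2.667 = 20.899%.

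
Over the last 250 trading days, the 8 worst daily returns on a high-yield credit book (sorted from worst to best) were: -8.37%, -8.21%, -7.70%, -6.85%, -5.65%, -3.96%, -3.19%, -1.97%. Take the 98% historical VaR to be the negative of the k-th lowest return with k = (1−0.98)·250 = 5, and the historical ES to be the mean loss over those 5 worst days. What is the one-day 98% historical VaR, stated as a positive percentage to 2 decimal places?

k = 5; the 5th lowest return is -5.65%, so VaR = 5.65%.

5.65%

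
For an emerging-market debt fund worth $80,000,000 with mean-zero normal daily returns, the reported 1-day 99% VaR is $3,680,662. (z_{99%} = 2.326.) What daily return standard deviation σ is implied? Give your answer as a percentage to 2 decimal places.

VaR as a fraction: $3,680,662 / $80,000,000 = 4.601%.
σ = VaR / z = 4.601% / 2.326 = 1.978%.

1.98%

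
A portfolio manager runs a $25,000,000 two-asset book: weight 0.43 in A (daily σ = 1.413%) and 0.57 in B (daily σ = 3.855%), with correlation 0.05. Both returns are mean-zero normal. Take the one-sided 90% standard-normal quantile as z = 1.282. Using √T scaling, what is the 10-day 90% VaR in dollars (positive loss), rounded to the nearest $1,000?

σ_p = √(0.43²·1.413² + 0.57²·3.855² + 2·0.05·0.43·0.57·1.413·3.855) = 2.309%.
σ_{10d} = 2.309% × √10 = 7.302%.
VaR = 1.282 × 7.302% = 9.361%; on $25,000,000 that is $2,340,250.

$2,340,000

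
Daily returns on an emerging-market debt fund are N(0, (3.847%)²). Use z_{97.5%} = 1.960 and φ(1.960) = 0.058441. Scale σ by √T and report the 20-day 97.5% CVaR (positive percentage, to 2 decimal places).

σ_{20d} = 3.847% × √20 = 17.204%.
ES multiplier = φ(z)/(1−α) = 0.058441/0.025 = 2.338.
ES = 17.204% × 2.338 = 40.223%.

40.22%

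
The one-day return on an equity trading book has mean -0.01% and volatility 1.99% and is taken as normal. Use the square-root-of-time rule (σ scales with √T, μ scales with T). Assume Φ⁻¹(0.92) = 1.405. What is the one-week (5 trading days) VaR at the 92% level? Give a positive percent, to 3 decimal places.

σ_{5d} = 1.99% × √5 = 4.450%; μ_{5d} = 5 × -0.01% = -0.050%.
VaR = −(-0.050%) + 1.405 × 4.450% = 6.302%.

6.302%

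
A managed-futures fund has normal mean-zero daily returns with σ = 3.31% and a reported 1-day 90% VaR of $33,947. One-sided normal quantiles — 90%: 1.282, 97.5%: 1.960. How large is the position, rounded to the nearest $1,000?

VaR as a fraction of value: z·σ = 1.282 × 3.31% = 4.24342%.
Position = $33,947 / 0.0424342 = $799,992.

$800,000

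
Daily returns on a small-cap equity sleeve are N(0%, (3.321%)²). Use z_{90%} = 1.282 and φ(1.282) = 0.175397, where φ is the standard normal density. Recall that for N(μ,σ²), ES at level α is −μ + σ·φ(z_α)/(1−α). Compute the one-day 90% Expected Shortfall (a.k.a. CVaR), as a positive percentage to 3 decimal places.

5.825%

Tail multiplier: φ(z)/(1−α) = 0.175397 / 0.1 = 1.754.
ES = 3.321% × 1.754 = 5.825%.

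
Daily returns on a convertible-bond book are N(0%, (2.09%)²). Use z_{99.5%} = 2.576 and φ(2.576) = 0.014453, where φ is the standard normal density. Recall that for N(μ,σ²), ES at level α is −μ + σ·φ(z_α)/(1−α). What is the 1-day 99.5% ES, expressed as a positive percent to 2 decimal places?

Tail multiplier: φ(z)/(1−α) = 0.014453 / 0.005 = 2.891.
ES = 2.09% × 2.891 = 6.042%.

6.04%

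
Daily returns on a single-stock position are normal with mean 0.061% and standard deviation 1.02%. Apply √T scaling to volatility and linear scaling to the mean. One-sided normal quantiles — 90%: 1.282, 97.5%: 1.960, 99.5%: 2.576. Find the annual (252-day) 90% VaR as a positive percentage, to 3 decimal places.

σ_{252d} = 1.02% × √252 = 16.192%; μ_{252d} = 252 × 0.061% = 15.372%.
VaR = −(15.372%) + 1.282 × 16.192% = 5.386%.

5.386%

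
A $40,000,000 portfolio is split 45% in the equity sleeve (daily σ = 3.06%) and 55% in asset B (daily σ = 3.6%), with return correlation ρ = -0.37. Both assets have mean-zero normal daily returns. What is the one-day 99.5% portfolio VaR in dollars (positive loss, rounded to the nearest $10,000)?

σ_p² = 0.45²·3.06² + 0.55²·3.6² + 2·-0.37·0.45·0.55·3.06·3.6 = 3.7989 (%²).
σ_p = √3.7989 = 1.949%.
At 99.5%, z = 2.576.
VaR = 2.576 × 1.949% = 5.021%; on $40,000,000 that is $2,008,400.

$2,010,000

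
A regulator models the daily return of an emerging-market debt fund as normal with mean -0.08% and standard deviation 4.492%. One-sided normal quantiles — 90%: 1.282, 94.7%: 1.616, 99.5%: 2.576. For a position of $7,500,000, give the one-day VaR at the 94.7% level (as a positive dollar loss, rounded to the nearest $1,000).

$550,000

VaR = −μ + z·σ = −(-0.08%) + 1.616 × 4.492% = 7.339%.
On $7,500,000: 0.07339 × $7,500,000 = $550,425.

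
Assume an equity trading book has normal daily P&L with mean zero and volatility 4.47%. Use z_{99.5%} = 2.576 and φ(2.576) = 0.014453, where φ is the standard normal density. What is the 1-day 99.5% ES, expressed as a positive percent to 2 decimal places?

Tail multiplier: φ(z)/(1−α) = 0.014453 / 0.005 = 2.891.
ES = 4.47% × 2.891 = 12.923%.

12.92%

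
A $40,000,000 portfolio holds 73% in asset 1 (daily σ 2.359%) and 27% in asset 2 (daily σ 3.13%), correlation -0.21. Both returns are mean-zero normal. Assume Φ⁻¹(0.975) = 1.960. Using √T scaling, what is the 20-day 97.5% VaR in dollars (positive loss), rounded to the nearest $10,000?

σ_p = √(0.73²·2.359² + 0.27²·3.13² + 2·-0.21·0.73·0.27·2.359·3.13) = 1.752%.
σ_{20d} = 1.752% × √20 = 7.835%.
VaR = 1.960 × 7.835% = 15.357%; on $40,000,000 that is $6,142,800.

$6,140,000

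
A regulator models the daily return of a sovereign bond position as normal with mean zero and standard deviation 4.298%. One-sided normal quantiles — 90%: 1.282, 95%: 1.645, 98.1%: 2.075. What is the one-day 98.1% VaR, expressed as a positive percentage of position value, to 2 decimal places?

VaR = z·σ = 2.075 × 4.298% = 8.918%.

8.92%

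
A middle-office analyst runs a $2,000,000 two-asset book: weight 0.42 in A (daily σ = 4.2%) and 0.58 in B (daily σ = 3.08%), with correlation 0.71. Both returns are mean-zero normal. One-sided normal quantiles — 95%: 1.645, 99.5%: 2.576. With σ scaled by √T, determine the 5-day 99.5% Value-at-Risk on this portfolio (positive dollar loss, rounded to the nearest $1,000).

σ_p = √(0.42²·4.2² + 0.58²·3.08² + 2·0.71·0.42·0.58·4.2·3.08) = 3.283%.
σ_{5d} = 3.283% × √5 = 7.341%.
VaR = 2.576 × 7.341% = 18.910%; on $2,000,000 that is $378,200.

$378,000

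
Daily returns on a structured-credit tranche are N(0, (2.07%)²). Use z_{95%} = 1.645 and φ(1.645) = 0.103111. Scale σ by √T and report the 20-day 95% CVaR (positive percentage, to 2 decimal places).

19.09%

σ_{20d} = 2.07% × √20 = 9.257%.
ES multiplier = φ(z)/(1−α) = 0.103111/0.05 = 2.062.
ES = 9.257% × 2.062 = 19.088%.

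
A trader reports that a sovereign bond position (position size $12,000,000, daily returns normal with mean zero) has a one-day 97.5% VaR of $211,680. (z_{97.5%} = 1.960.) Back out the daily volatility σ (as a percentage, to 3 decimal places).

0.900%

VaR as a fraction: $211,680 / $12,000,000 = 1.764%.
σ = VaR / z = 1.764% / 1.960 = 0.900%.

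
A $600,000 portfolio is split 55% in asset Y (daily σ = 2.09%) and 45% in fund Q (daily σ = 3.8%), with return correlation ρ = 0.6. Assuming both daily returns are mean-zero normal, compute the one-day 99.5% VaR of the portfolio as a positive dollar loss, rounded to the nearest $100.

σ_p² = 0.55²·2.09² + 0.45²·3.8² + 2·0.6·0.55·0.45·2.09·3.8 = 6.6042 (%²).
σ_p = √6.6042 = 2.570%.
At 99.5%, z = 2.576.
VaR = 2.576 × 2.570% = 6.620%; on $600,000 that is $39,720.

$39,700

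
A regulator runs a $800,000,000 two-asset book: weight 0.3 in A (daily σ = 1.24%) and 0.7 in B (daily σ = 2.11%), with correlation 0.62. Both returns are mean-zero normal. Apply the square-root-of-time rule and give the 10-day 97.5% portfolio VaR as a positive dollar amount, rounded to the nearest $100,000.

$85,900,000

σ_p = √(0.3²·1.24² + 0.7²·2.11² + 2·0.62·0.3·0.7·1.24·2.11) = 1.732%.
σ_{10d} = 1.732% × √10 = 5.477%.
z(97.5%) = 1.960.
VaR = 1.960 × 5.477% = 10.735%; on $800,000,000 that is $85,880,000.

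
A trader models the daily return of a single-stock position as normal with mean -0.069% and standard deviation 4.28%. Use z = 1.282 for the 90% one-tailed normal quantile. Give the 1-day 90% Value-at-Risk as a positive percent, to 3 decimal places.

5.556%

VaR = −μ + z·σ = −(-0.069%) + 1.282 × 4.28% = 5.556%.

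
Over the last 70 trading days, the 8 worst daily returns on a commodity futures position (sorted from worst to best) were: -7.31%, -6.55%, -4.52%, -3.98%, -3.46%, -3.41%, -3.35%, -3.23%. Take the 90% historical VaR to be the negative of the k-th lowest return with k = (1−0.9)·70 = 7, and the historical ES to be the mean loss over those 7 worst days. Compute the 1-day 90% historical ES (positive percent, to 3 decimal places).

4.654%

The 7 worst returns sum to -32.58%.
ES = −(-32.58%) / 7 = 4.6542…% ≈ 4.654%.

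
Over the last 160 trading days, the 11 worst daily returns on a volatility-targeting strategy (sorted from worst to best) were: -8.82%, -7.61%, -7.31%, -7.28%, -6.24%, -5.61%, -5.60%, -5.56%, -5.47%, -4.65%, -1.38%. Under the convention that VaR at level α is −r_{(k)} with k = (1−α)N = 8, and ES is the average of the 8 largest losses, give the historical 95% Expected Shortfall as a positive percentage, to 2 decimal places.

The 8 worst returns sum to -54.03%.
ES = −(-54.03%) / 8 = 6.75375% ≈ 6.75%.

6.75%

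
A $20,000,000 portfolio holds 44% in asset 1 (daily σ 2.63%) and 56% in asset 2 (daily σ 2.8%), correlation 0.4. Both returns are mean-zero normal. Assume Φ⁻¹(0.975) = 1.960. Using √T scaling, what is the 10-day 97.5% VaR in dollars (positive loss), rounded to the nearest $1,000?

$2,840,000

σ_p = √(0.44²·2.63² + 0.56²·2.8² + 2·0.4·0.44·0.56·2.63·2.8) = 2.291%.
σ_{10d} = 2.291% × √10 = 7.245%.
VaR = 1.960 × 7.245% = 14.200%; on $20,000,000 that is $2,840,000.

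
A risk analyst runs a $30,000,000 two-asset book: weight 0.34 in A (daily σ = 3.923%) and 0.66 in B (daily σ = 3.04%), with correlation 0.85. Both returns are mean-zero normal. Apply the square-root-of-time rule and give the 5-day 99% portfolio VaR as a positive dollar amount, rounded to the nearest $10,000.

$5,020,000

σ_p = √(0.34²·3.923² + 0.66²·3.04² + 2·0.85·0.34·0.66·3.923·3.04) = 3.218%.
σ_{5d} = 3.218% × √5 = 7.196%.
z(99%) = 2.326.
VaR = 2.326 × 7.196% = 16.738%; on $30,000,000 that is $5,021,400.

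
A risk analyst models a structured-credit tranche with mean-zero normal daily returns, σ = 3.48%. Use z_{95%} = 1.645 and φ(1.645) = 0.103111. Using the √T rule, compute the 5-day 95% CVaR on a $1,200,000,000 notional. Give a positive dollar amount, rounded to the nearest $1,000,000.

σ_{5d} = 3.48% × √5 = 7.782%.
ES multiplier = φ(z)/(1−α) = 0.103111/0.05 = 2.062.
ES = 7.782% × 2.062 = 16.046%; on $1,200,000,000: $192,552,000.

$193,000,000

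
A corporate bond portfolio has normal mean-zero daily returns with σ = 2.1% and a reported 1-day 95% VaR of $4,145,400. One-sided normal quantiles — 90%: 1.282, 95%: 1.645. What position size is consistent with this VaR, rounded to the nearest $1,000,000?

VaR as a fraction of value: z·σ = 1.645 × 2.1% = 3.4545%.
Position = $4,145,400 / 0.034545 = $120,000,000.

$120,000,000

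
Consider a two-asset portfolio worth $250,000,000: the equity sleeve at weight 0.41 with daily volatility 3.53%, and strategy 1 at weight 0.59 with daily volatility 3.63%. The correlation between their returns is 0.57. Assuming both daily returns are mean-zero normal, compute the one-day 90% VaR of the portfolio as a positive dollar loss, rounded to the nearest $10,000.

σ_p² = 0.41²·3.53² + 0.59²·3.63² + 2·0.57·0.41·0.59·3.53·3.63 = 10.2152 (%²).
σ_p = √10.2152 = 3.196%.
At 90%, z = 1.282.
VaR = 1.282 × 3.196% = 4.097%; on $250,000,000 that is $10,242,500.

$10,240,000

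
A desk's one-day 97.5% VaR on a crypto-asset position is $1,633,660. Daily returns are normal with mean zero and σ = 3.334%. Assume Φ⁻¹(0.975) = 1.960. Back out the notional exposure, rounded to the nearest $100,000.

$25,000,000

VaR as a fraction of value: z·σ = 1.960 × 3.334% = 6.53464%.
Position = $1,633,660 / 0.0653464 = $25,000,000.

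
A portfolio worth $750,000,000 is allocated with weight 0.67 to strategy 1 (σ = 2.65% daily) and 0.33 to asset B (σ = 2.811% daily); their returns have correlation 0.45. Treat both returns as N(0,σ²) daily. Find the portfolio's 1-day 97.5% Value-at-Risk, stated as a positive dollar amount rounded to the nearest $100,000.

$34,500,000

σ_p² = 0.67²·2.65² + 0.33²·2.811² + 2·0.45·0.67·0.33·2.65·2.811 = 5.4952 (%²).
σ_p = √5.4952 = 2.344%.
At 97.5%, z = 1.960.
VaR = 1.960 × 2.344% = 4.594%; on $750,000,000 that is $34,455,000.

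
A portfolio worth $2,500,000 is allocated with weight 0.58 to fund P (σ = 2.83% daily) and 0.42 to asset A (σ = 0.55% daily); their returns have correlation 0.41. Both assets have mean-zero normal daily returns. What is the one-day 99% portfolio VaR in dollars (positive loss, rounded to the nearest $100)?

$101,700

σ_p² = 0.58²·2.83² + 0.42²·0.55² + 2·0.41·0.58·0.42·2.83·0.55 = 3.0585 (%²).
σ_p = √3.0585 = 1.749%.
At 99%, z = 2.326.
VaR = 2.326 × 1.749% = 4.068%; on $2,500,000 that is $101,700.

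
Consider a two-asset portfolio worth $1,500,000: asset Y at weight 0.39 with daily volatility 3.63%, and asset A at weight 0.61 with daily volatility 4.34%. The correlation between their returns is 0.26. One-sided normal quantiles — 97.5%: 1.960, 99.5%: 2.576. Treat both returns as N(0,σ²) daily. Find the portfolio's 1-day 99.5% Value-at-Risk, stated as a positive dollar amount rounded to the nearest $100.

σ_p² = 0.39²·3.63² + 0.61²·4.34² + 2·0.26·0.39·0.61·3.63·4.34 = 10.9619 (%²).
σ_p = √10.9619 = 3.311%.
VaR = 2.576 × 3.311% = 8.529%; on $1,500,000 that is $127,935.

$127,900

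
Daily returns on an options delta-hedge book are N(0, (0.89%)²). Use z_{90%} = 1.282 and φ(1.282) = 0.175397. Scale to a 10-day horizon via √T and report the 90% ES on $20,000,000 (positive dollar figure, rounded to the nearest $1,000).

$987,000

σ_{10d} = 0.89% × √10 = 2.814%.
ES multiplier = φ(z)/(1−α) = 0.175397/0.1 = 1.754.
ES = 2.814% × 1.754 = 4.936%; on $20,000,000: $987,200.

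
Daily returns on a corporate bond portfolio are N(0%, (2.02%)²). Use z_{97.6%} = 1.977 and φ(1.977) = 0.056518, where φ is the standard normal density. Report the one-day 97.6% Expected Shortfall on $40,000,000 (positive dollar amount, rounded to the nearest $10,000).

$1,900,000

Tail multiplier: φ(z)/(1−α) = 0.056518 / 0.024 = 2.355.
ES = 2.02% × 2.355 = 4.757%.
On $40,000,000: 0.04757 × $40,000,000 = $1,902,800.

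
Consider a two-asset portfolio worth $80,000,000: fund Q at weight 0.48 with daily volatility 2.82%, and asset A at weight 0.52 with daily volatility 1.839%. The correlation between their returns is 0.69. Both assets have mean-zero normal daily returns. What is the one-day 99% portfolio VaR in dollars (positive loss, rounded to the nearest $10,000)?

$3,960,000

σ_p² = 0.48²·2.82² + 0.52²·1.839² + 2·0.69·0.48·0.52·2.82·1.839 = 4.5330 (%²).
σ_p = √4.5330 = 2.129%.
At 99%, z = 2.326.
VaR = 2.326 × 2.129% = 4.952%; on $80,000,000 that is $3,961,600.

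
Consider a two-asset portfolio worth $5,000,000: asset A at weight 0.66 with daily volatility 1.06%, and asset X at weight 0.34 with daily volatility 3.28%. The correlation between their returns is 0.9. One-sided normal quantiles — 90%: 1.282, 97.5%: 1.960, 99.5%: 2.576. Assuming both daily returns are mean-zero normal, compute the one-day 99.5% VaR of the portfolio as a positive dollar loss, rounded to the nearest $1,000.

$228,000

σ_p² = 0.66²·1.06² + 0.34²·3.28² + 2·0.9·0.66·0.34·1.06·3.28 = 3.1375 (%²).
σ_p = √3.1375 = 1.771%.
VaR = 2.576 × 1.771% = 4.562%; on $5,000,000 that is $228,100.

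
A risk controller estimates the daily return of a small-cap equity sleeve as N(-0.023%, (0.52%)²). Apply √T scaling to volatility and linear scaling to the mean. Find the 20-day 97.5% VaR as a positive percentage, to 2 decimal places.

5.02%

At 97.5%, z = 1.960.
σ_{20d} = 0.52% × √20 = 2.326%; μ_{20d} = 20 × -0.023% = -0.460%.
VaR = −(-0.460%) + 1.960 × 2.326% = 5.019%.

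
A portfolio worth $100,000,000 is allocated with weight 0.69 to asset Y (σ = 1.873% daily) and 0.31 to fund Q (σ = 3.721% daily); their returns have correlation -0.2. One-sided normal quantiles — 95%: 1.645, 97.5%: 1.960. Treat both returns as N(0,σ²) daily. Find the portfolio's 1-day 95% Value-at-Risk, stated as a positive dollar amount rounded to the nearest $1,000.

σ_p² = 0.69²·1.873² + 0.31²·3.721² + 2·-0.2·0.69·0.31·1.873·3.721 = 2.4045 (%²).
σ_p = √2.4045 = 1.551%.
VaR = 1.645 × 1.551% = 2.551%; on $100,000,000 that is $2,551,000.

$2,551,000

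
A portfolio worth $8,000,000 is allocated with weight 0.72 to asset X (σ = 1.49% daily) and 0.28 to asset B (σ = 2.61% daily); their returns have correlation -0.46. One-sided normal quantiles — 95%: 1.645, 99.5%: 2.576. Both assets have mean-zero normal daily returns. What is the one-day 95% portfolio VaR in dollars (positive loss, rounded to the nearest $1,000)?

$129,000

σ_p² = 0.72²·1.49² + 0.28²·2.61² + 2·-0.46·0.72·0.28·1.49·2.61 = 0.9637 (%²).
σ_p = √0.9637 = 0.982%.
VaR = 1.645 × 0.982% = 1.615%; on $8,000,000 that is $129,200.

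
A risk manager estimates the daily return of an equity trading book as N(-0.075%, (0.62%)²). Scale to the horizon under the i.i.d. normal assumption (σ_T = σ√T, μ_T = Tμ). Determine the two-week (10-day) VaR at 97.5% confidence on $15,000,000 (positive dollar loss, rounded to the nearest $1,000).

$689,000

At 97.5%, z = 1.960.
σ_{10d} = 0.62% × √10 = 1.961%; μ_{10d} = 10 × -0.075% = -0.750%.
VaR = −(-0.750%) + 1.960 × 1.961% = 4.594%.
On $15,000,000: 0.04594 × $15,000,000 = $689,100.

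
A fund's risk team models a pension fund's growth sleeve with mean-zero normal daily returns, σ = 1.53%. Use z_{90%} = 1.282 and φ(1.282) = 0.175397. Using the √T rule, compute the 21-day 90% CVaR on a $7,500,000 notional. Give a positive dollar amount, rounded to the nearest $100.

$922,300

σ_{21d} = 1.53% × √21 = 7.011%.
ES multiplier = φ(z)/(1−α) = 0.175397/0.1 = 1.754.
ES = 7.011% × 1.754 = 12.297%; on $7,500,000: $922,275.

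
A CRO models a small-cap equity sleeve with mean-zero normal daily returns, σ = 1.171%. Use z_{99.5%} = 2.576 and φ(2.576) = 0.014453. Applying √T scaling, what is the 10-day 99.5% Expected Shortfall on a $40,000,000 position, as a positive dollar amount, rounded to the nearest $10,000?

σ_{10d} = 1.171% × √10 = 3.703%.
ES multiplier = φ(z)/(1−α) = 0.014453/0.005 = 2.891.
ES = 3.703% × 2.891 = 10.705%; on $40,000,000: $4,282,000.

$4,280,000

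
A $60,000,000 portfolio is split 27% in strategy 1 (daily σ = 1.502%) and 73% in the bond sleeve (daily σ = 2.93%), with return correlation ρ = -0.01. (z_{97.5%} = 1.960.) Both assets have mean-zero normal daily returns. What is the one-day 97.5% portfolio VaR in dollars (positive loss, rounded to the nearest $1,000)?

σ_p² = 0.27²·1.502² + 0.73²·2.93² + 2·-0.01·0.27·0.73·1.502·2.93 = 4.7220 (%²).
σ_p = √4.7220 = 2.173%.
VaR = 1.960 × 2.173% = 4.259%; on $60,000,000 that is $2,555,400.

$2,555,000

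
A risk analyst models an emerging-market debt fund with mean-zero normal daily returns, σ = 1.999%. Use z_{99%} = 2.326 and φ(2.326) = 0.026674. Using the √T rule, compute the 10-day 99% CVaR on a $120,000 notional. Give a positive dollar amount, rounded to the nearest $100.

$20,200

σ_{10d} = 1.999% × √10 = 6.321%.
ES multiplier = φ(z)/(1−α) = 0.026674/0.01 = 2.667.
ES = 6.321% × 2.667 = 16.858%; on $120,000: $20,230.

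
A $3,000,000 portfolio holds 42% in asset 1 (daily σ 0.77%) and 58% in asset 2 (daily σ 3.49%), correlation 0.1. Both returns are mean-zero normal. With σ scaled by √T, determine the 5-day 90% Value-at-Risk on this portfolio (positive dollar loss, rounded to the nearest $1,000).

$179,000

σ_p = √(0.42²·0.77² + 0.58²·3.49² + 2·0.1·0.42·0.58·0.77·3.49) = 2.082%.
σ_{5d} = 2.082% × √5 = 4.655%.
z(90%) = 1.282.
VaR = 1.282 × 4.655% = 5.968%; on $3,000,000 that is $179,040.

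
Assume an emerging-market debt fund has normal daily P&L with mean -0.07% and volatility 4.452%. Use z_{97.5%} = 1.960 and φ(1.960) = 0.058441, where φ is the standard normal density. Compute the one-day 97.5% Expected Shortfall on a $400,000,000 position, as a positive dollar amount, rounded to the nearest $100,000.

$41,900,000

Tail multiplier: φ(z)/(1−α) = 0.058441 / 0.025 = 2.338.
ES = −(-0.07%) + 4.452% × 2.338 = 10.479%.
On $400,000,000: 0.10479 × $400,000,000 = $41,916,000.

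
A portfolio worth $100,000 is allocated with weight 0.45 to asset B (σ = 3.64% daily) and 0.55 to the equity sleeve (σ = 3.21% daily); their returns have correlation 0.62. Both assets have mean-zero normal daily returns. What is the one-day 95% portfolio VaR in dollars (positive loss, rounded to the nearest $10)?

$5,040

σ_p² = 0.45²·3.64² + 0.55²·3.21² + 2·0.62·0.45·0.55·3.64·3.21 = 9.3860 (%²).
σ_p = √9.3860 = 3.064%.
At 95%, z = 1.645.
VaR = 1.645 × 3.064% = 5.040%; on $100,000 that is $5,040.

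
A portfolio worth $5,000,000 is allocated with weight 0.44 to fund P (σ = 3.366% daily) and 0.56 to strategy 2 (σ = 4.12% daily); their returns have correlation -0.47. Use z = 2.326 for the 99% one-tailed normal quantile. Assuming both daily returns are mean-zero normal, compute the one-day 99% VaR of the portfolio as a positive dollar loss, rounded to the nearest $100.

σ_p² = 0.44²·3.366² + 0.56²·4.12² + 2·-0.47·0.44·0.56·3.366·4.12 = 4.3046 (%²).
σ_p = √4.3046 = 2.075%.
VaR = 2.326 × 2.075% = 4.826%; on $5,000,000 that is $241,300.

$241,300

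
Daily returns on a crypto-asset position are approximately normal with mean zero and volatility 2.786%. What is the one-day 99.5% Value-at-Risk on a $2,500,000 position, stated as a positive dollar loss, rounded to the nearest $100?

$179,400

At 99.5% one-sided, z = 2.576.
VaR = z·σ = 2.576 × 2.786% = 7.177%.
On $2,500,000: 0.07177 × $2,500,000 = $179,425.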